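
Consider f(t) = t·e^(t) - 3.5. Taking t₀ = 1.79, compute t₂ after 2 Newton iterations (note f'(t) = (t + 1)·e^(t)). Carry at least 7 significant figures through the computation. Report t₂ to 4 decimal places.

1.1638

t_0 = 1.790000: f = 7.221120, f' = 16.710572 → t_1 = 1.790000 - (7.221120)/(16.710572) = 1.357871
t_1 = 1.357871: f = 1.779278, f' = 9.167186 → t_2 = 1.357871 - (1.779278)/(9.167186) = 1.163779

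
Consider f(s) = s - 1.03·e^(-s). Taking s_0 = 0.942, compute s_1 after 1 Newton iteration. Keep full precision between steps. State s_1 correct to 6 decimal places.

0.556384

f'(s) = 1 + 1.03·e^(-s)
s_0 = 0.942000: f = 0.540457, f' = 1.401543 → s_1 = 0.942000 - (0.540457)/(1.401543) = 0.556384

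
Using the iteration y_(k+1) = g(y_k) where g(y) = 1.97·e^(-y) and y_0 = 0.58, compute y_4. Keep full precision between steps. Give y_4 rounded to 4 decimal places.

0.7072

y_1 = g(0.580000) = 1.103000
y_2 = g(1.103000) = 0.653792
y_3 = g(0.653792) = 1.024538
y_4 = g(1.024538) = 0.707156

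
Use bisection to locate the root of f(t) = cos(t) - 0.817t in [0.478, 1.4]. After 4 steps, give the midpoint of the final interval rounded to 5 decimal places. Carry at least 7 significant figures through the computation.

f(0.478000) = 0.497391, f(1.400000) = -0.973833 (opposite signs)
step 1: m = 0.939000, f(m) = -0.176568 < 0 → root in [0.478000, 0.939000]
step 2: m = 0.708500, f(m) = 0.180494 > 0 → root in [0.708500, 0.939000]
step 3: m = 0.823750, f(m) = 0.006471 > 0 → root in [0.823750, 0.939000]
step 4: m = 0.881375, f(m) = -0.083993 < 0 → root in [0.823750, 0.881375]
Midpoint of [0.823750, 0.881375] = 0.852563

0.85256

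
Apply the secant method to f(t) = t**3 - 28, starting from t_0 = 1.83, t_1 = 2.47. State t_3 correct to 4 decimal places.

2.9670

Secant update: t_(k+1) = t_k − f(t_k)·(t_k − t_(k-1))/(f(t_k) − f(t_(k-1))).
f(t_0) = -21.871513, f(t_1) = -12.930777
t_2 = 2.470000 - (-12.930777)·(2.470000 - 1.830000)/(-12.930777 - (-21.871513)) = 3.395617; f(t_2) = 11.152194
t_3 = 3.395617 - (11.152194)·(3.395617 - 2.470000)/(11.152194 - (-12.930777)) = 2.966988; f(t_3) = -1.881552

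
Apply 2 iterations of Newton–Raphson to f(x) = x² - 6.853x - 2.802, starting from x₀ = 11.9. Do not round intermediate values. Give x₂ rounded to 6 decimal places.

f'(x) = 2x - 6.853
x_0 = 11.900000: f = 57.257300, f' = 16.947000 → x_1 = 11.900000 - (57.257300)/(16.947000) = 8.521390
x_1 = 8.521390: f = 11.415004, f' = 10.189780 → x_2 = 8.521390 - (11.415004)/(10.189780) = 7.401150

7.401150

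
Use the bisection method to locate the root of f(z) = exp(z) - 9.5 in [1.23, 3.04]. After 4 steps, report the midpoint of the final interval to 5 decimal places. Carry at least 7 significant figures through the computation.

2.30469

f(1.230000) = -6.078770, f(3.040000) = 11.405243 (opposite signs)
step 1: m = 2.135000, f(m) = -1.042953 < 0 → root in [2.135000, 3.040000]
step 2: m = 2.587500, f(m) = 3.796489 > 0 → root in [2.135000, 2.587500]
step 3: m = 2.361250, f(m) = 1.104198 > 0 → root in [2.135000, 2.361250]
step 4: m = 2.248125, f(m) = -0.030037 < 0 → root in [2.248125, 2.361250]
Midpoint of [2.248125, 2.361250] = 2.304688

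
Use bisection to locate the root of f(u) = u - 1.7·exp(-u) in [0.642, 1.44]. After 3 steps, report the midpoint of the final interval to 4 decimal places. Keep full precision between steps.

0.7916

f(0.642000) = -0.252606, f(1.440000) = 1.037223 (opposite signs)
step 1: m = 1.041000, f(m) = 0.440728 > 0 → root in [0.642000, 1.041000]
step 2: m = 0.841500, f(m) = 0.108692 > 0 → root in [0.642000, 0.841500]
step 3: m = 0.741750, f(m) = -0.067925 < 0 → root in [0.741750, 0.841500]
Midpoint of [0.741750, 0.841500] = 0.791625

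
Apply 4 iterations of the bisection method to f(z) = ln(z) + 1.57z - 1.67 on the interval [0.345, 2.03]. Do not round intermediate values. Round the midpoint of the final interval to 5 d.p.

1.02953

f(0.345000) = -2.192561, f(2.030000) = 2.225136 (opposite signs)
step 1: m = 1.187500, f(m) = 0.366225 > 0 → root in [0.345000, 1.187500]
step 2: m = 0.766250, f(m) = -0.733234 < 0 → root in [0.766250, 1.187500]
step 3: m = 0.976875, f(m) = -0.159703 < 0 → root in [0.976875, 1.187500]
step 4: m = 1.082187, f(m) = 0.108019 > 0 → root in [0.976875, 1.082187]
Midpoint of [0.976875, 1.082187] = 1.029531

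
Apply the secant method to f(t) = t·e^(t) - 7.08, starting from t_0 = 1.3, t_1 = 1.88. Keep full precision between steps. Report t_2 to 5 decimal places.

f(t_0) = -2.309914, f(t_1) = 5.240589
t_2 = 1.880000 - (5.240589)·(1.880000 - 1.300000)/(5.240589 - (-2.309914)) = 1.477439; f(t_2) = -0.606296

1.47744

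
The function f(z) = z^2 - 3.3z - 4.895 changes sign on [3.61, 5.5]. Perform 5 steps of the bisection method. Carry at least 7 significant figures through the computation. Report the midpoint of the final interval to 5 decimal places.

f(3.610000) = -3.775900, f(5.500000) = 7.205000 (opposite signs)
step 1: m = 4.555000, f(m) = 0.821525 > 0 → root in [3.610000, 4.555000]
step 2: m = 4.082500, f(m) = -1.700444 < 0 → root in [4.082500, 4.555000]
step 3: m = 4.318750, f(m) = -0.495273 < 0 → root in [4.318750, 4.555000]
step 4: m = 4.436875, f(m) = 0.149172 > 0 → root in [4.318750, 4.436875]
step 5: m = 4.377812, f(m) = -0.176539 < 0 → root in [4.377812, 4.436875]
Midpoint of [4.377812, 4.436875] = 4.407344

4.40734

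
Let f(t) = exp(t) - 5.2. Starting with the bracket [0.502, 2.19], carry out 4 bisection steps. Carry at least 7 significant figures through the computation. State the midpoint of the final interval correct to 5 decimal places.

f(0.502000) = -3.547978, f(2.190000) = 3.735213 (opposite signs)
step 1: m = 1.346000, f(m) = -1.357973 < 0 → root in [1.346000, 2.190000]
step 2: m = 1.768000, f(m) = 0.659123 > 0 → root in [1.346000, 1.768000]
step 3: m = 1.557000, f(m) = -0.455434 < 0 → root in [1.557000, 1.768000]
step 4: m = 1.662500, f(m) = 0.072476 > 0 → root in [1.557000, 1.662500]
Midpoint of [1.557000, 1.662500] = 1.609750

1.60975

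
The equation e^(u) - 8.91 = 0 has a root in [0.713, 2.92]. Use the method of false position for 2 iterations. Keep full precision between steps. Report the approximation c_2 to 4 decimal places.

1.9961

False-position update: c = (a·f(b) − b·f(a))/(f(b) − f(a)); replace the endpoint whose sign matches f(c).
f(0.713000) = -6.869898, f(2.920000) = 9.631287
step 1: c = 1.631835, f(c) = -3.796752 < 0 → new bracket [1.631835, 2.920000]
step 2: c = 1.996061, f(c) = -1.549992 < 0 → new bracket [1.996061, 2.920000]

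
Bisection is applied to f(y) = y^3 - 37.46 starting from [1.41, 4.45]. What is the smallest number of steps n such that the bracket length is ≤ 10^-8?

Initial width b − a = 4.45 − 1.41 = 3.040000.
After n steps the width is (b−a)/2^n; need (b−a)/2^n ≤ 10^-8.
So n ≥ log₂(3.040000/10^-8) = log₂(304000000.0000) ≈ 28.1795.
Hence n = 29.

29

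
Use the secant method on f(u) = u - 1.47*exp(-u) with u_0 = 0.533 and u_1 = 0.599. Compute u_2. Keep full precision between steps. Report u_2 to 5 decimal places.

f(u_0) = -0.329657, f(u_1) = -0.208560
u_2 = 0.599000 - (-0.208560)·(0.599000 - 0.533000)/(-0.208560 - (-0.329657)) = 0.712669; f(u_2) = -0.008122

0.71267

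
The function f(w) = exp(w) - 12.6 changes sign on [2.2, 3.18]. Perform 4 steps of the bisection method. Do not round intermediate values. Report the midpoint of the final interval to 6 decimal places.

f(2.200000) = -3.574987, f(3.180000) = 11.446754 (opposite signs)
step 1: m = 2.690000, f(m) = 2.131676 > 0 → root in [2.200000, 2.690000]
step 2: m = 2.445000, f(m) = -1.069450 < 0 → root in [2.445000, 2.690000]
step 3: m = 2.567500, f(m) = 0.433201 > 0 → root in [2.445000, 2.567500]
step 4: m = 2.506250, f(m) = -0.341127 < 0 → root in [2.506250, 2.567500]
Midpoint of [2.506250, 2.567500] = 2.536875

2.536875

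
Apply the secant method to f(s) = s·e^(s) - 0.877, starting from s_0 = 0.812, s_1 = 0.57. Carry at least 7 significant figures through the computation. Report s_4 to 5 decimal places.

0.52092

Secant update: s_(k+1) = s_k − f(s_k)·(s_k − s_(k-1))/(f(s_k) − f(s_(k-1))).
f(s_0) = 0.951956, f(s_1) = 0.130912
s_2 = 0.570000 - (0.130912)·(0.570000 - 0.812000)/(0.130912 - (0.951956)) = 0.531414; f(s_2) = 0.027114
s_3 = 0.531414 - (0.027114)·(0.531414 - 0.570000)/(0.027114 - (0.130912)) = 0.521335; f(s_3) = 0.001070
s_4 = 0.521335 - (0.001070)·(0.521335 - 0.531414)/(0.001070 - (0.027114)) = 0.520920; f(s_4) = 0.000009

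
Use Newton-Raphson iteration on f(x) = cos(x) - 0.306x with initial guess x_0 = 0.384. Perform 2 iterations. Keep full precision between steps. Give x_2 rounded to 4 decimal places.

1.2028

Newton update: x ← x − f(x)/f'(x).
f'(x) = -sin(x) - 0.306
x_0 = 0.384000: f = 0.809670, f' = -0.680632 → x_1 = 0.384000 - (0.809670)/(-0.680632) = 1.573585
x_1 = 1.573585: f = -0.484305, f' = -1.305996 → x_2 = 1.573585 - (-0.484305)/(-1.305996) = 1.202753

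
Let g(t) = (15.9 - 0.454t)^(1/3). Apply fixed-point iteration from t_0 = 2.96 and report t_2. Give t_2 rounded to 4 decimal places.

t_1 = g(2.960000) = 2.441644
t_2 = g(2.441644) = 2.454732

2.4547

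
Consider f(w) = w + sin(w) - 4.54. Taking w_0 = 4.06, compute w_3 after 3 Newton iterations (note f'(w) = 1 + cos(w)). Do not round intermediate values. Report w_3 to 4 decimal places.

w_0 = 4.060000: f = -1.274636, f' = 0.392913 → w_1 = 4.060000 - (-1.274636)/(0.392913) = 7.304062
w_1 = 7.304062: f = 3.616629, f' = 1.522619 → w_2 = 7.304062 - (3.616629)/(1.522619) = 4.928793
w_2 = 4.928793: f = -0.587883, f' = 1.214719 → w_3 = 4.928793 - (-0.587883)/(1.214719) = 5.412759

5.4128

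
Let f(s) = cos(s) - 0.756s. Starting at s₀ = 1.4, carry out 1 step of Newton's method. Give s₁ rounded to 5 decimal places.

0.88983

f'(s) = -sin(s) - 0.756
s_0 = 1.400000: f = -0.888433, f' = -1.741450 → s_1 = 1.400000 - (-0.888433)/(-1.741450) = 0.889831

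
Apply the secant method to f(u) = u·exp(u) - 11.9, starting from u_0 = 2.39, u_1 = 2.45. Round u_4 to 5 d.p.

Secant update: u_(k+1) = u_k − f(u_k)·(u_k − u_(k-1))/(f(u_k) − f(u_(k-1))).
f(u_0) = 14.183251, f(u_1) = 16.491449
u_2 = 2.450000 - (16.491449)·(2.450000 - 2.390000)/(16.491449 - (14.183251)) = 2.021316; f(u_2) = 3.357412
u_3 = 2.021316 - (3.357412)·(2.021316 - 2.450000)/(3.357412 - (16.491449)) = 1.911733; f(u_3) = 1.032503
u_4 = 1.911733 - (1.032503)·(1.911733 - 2.021316)/(1.032503 - (3.357412)) = 1.863067; f(u_4) = 0.104615

1.86307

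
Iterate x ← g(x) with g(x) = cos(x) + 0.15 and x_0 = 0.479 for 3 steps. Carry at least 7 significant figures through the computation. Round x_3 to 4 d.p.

0.9410

x_1 = g(0.479000) = 1.037456
x_2 = g(1.037456) = 0.658412
x_3 = g(0.658412) = 0.940965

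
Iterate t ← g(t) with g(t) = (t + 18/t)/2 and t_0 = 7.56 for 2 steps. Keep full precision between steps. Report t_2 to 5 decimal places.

4.29593

t_1 = g(7.560000) = 4.970476
t_2 = g(4.970476) = 4.295930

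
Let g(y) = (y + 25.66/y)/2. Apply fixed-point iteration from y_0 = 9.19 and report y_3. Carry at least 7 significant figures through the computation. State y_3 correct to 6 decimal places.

y_1 = g(9.190000) = 5.991083
y_2 = g(5.991083) = 5.137057
y_3 = g(5.137057) = 5.066067

5.066067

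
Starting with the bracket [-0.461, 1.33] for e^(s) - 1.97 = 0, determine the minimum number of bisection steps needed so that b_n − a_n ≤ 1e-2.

8

Initial width b − a = 1.33 − -0.461 = 1.791000.
After n steps the width is (b−a)/2^n; need (b−a)/2^n ≤ 1e-2.
So n ≥ log₂(1.791000/1e-2) = log₂(179.1000) ≈ 7.4846.
Hence n = 8.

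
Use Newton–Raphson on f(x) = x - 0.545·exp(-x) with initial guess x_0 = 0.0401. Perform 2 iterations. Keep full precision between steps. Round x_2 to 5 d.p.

f'(x) = 1 + 0.545·exp(-x)
x_0 = 0.040100: f = -0.483478, f' = 1.523578 → x_1 = 0.040100 - (-0.483478)/(1.523578) = 0.357431
x_1 = 0.357431: f = -0.023781, f' = 1.381212 → x_2 = 0.357431 - (-0.023781)/(1.381212) = 0.374648

0.37465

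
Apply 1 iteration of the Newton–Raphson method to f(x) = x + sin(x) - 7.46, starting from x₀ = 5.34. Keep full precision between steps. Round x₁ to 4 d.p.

7.1856

Newton update: x ← x − f(x)/f'(x).
f'(x) = 1 + cos(x)
x_0 = 5.340000: f = -2.929433, f' = 1.587213 → x_1 = 5.340000 - (-2.929433)/(1.587213) = 7.185646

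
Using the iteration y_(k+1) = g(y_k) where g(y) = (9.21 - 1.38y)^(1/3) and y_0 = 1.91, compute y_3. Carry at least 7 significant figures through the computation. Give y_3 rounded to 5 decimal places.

y_1 = g(1.910000) = 1.873330
y_2 = g(1.873330) = 1.878124
y_3 = g(1.878124) = 1.877499

1.87750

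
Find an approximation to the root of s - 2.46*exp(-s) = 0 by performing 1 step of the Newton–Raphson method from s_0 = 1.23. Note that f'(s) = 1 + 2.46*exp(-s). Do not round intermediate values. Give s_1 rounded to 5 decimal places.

s_0 = 1.230000: f = 0.510960, f' = 1.719040 → s_1 = 1.230000 - (0.510960)/(1.719040) = 0.932764

0.93276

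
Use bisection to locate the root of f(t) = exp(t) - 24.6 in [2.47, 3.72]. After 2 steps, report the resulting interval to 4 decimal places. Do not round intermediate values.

f(2.470000) = -12.777553, f(3.720000) = 16.664394 (opposite signs)
step 1: m = 3.095000, f(m) = -2.512761 < 0 → root in [3.095000, 3.720000]
step 2: m = 3.407500, f(m) = 5.589676 > 0 → root in [3.095000, 3.407500]

[3.0950, 3.4075]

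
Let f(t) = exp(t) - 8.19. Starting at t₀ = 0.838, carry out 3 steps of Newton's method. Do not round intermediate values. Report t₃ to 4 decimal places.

2.2326

f'(t) = exp(t)
t_0 = 0.838000: f = -5.878261, f' = 2.311739 → t_1 = 0.838000 - (-5.878261)/(2.311739) = 3.380788
t_1 = 3.380788: f = 21.203915, f' = 29.393915 → t_2 = 3.380788 - (21.203915)/(29.393915) = 2.659417
t_2 = 2.659417: f = 6.097954, f' = 14.287954 → t_3 = 2.659417 - (6.097954)/(14.287954) = 2.232627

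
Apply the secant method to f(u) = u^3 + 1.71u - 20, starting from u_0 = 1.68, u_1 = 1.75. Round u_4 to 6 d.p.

f(u_0) = -12.385568, f(u_1) = -11.648125
u_2 = 1.750000 - (-11.648125)·(1.750000 - 1.680000)/(-11.648125 - (-12.385568)) = 2.855670; f(u_2) = 8.170765
u_3 = 2.855670 - (8.170765)·(2.855670 - 1.750000)/(8.170765 - (-11.648125)) = 2.399834; f(u_3) = -2.075156
u_4 = 2.399834 - (-2.075156)·(2.399834 - 2.855670)/(-2.075156 - (8.170765)) = 2.492157; f(u_4) = -0.260016

2.492157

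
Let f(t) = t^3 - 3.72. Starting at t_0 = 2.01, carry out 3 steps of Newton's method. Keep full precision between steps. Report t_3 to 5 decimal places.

Newton update: t ← t − f(t)/f'(t).
f'(t) = 3t^2
t_0 = 2.010000: f = 4.400601, f' = 12.120300 → t_1 = 2.010000 - (4.400601)/(12.120300) = 1.646923
t_1 = 1.646923: f = 0.747041, f' = 8.137067 → t_2 = 1.646923 - (0.747041)/(8.137067) = 1.555116
t_2 = 1.555116: f = 0.040870, f' = 7.255156 → t_3 = 1.555116 - (0.040870)/(7.255156) = 1.549483

1.54948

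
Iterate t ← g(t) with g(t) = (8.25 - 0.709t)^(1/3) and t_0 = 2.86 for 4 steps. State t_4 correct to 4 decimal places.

t_1 = g(2.860000) = 1.839287
t_2 = g(1.839287) = 1.907995
t_3 = g(1.907995) = 1.903524
t_4 = g(1.903524) = 1.903815

1.9038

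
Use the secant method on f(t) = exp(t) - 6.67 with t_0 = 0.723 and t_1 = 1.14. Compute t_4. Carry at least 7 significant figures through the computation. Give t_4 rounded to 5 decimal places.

Secant update: t_(k+1) = t_k − f(t_k)·(t_k − t_(k-1))/(f(t_k) − f(t_(k-1))).
f(t_0) = -4.609394, f(t_1) = -3.543232
t_2 = 1.140000 - (-3.543232)·(1.140000 - 0.723000)/(-3.543232 - (-4.609394)) = 2.525837; f(t_2) = 5.831355
t_3 = 2.525837 - (5.831355)·(2.525837 - 1.140000)/(5.831355 - (-3.543232)) = 1.663793; f(t_3) = -1.390703
t_4 = 1.663793 - (-1.390703)·(1.663793 - 2.525837)/(-1.390703 - (5.831355)) = 1.829791; f(t_4) = -0.437416

1.82979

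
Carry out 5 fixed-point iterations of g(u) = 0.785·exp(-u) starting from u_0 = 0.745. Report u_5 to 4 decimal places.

u_1 = g(0.745000) = 0.372666
u_2 = g(0.372666) = 0.540783
u_3 = g(0.540783) = 0.457100
u_4 = g(0.457100) = 0.496997
u_5 = g(0.496997) = 0.477558

0.4776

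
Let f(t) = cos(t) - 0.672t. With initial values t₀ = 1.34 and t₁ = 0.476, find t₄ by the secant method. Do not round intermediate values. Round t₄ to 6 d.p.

0.911482

f(t_0) = -0.671727, f(t_1) = 0.568963
t_2 = 0.476000 - (0.568963)·(0.476000 - 1.340000)/(0.568963 - (-0.671727)) = 0.872218; f(t_2) = 0.056999
t_3 = 0.872218 - (0.056999)·(0.872218 - 0.476000)/(0.056999 - (0.568963)) = 0.916331; f(t_3) = -0.007039
t_4 = 0.916331 - (-0.007039)·(0.916331 - 0.872218)/(-0.007039 - (0.056999)) = 0.911482; f(t_4) = 0.000059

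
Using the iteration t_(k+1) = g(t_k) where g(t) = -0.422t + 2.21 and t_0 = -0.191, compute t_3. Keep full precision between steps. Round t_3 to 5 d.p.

t_1 = g(-0.191000) = 2.290602
t_2 = g(2.290602) = 1.243366
t_3 = g(1.243366) = 1.685300

1.68530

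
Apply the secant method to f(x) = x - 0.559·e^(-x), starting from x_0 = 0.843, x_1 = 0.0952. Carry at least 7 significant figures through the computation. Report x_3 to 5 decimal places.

f(x_0) = 0.602397, f(x_1) = -0.413038
x_2 = 0.095200 - (-0.413038)·(0.095200 - 0.843000)/(-0.413038 - (0.602397)) = 0.399375; f(x_2) = 0.024432
x_3 = 0.399375 - (0.024432)·(0.399375 - 0.095200)/(0.024432 - (-0.413038)) = 0.382387; f(x_3) = 0.001020

0.38239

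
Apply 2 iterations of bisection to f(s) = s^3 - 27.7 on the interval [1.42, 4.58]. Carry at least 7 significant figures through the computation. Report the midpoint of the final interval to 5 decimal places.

3.39500

f(1.420000) = -24.836712, f(4.580000) = 68.371912 (opposite signs)
step 1: m = 3.000000, f(m) = -0.700000 < 0 → root in [3.000000, 4.580000]
step 2: m = 3.790000, f(m) = 26.739939 > 0 → root in [3.000000, 3.790000]
Midpoint of [3.000000, 3.790000] = 3.395000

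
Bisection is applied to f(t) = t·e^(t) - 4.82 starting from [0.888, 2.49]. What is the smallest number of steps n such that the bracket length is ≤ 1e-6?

Initial width b − a = 2.49 − 0.888 = 1.602000.
After n steps the width is (b−a)/2^n; need (b−a)/2^n ≤ 1e-6.
So n ≥ log₂(1.602000/1e-6) = log₂(1602000.0000) ≈ 20.6114.
Hence n = 21.

21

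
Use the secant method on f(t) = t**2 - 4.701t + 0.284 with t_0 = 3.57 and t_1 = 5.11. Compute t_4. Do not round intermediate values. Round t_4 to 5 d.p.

4.64013

f(t_0) = -3.753670, f(t_1) = 2.373990
t_2 = 5.110000 - (2.373990)·(5.110000 - 3.570000)/(2.373990 - (-3.753670)) = 4.513370; f(t_2) = -0.562843
t_3 = 4.513370 - (-0.562843)·(4.513370 - 5.110000)/(-0.562843 - (2.373990)) = 4.627714; f(t_3) = -0.055146
t_4 = 4.627714 - (-0.055146)·(4.627714 - 4.513370)/(-0.055146 - (-0.562843)) = 4.640134; f(t_4) = 0.001574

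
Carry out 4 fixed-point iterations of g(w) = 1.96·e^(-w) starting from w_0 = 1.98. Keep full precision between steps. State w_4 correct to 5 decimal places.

w_1 = g(1.980000) = 0.270616
w_2 = g(0.270616) = 1.495303
w_3 = g(1.495303) = 0.439394
w_4 = g(0.439394) = 1.263076

1.26308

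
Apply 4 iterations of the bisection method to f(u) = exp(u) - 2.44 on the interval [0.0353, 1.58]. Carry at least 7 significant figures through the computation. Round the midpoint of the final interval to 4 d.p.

f(0.035300) = -1.404070, f(1.580000) = 2.414956 (opposite signs)
step 1: m = 0.807650, f(m) = -0.197368 < 0 → root in [0.807650, 1.580000]
step 2: m = 1.193825, f(m) = 0.859678 > 0 → root in [0.807650, 1.193825]
step 3: m = 1.000738, f(m) = 0.280287 > 0 → root in [0.807650, 1.000738]
step 4: m = 0.904194, f(m) = 0.029940 > 0 → root in [0.807650, 0.904194]
Midpoint of [0.807650, 0.904194] = 0.855922

0.8559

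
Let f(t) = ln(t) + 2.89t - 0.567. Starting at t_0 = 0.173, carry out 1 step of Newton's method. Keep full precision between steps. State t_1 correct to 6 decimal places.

0.383083

Newton update: t ← t − f(t)/f'(t).
f'(t) = 1/t + 2.89
t_0 = 0.173000: f = -1.821494, f' = 8.670347 → t_1 = 0.173000 - (-1.821494)/(8.670347) = 0.383083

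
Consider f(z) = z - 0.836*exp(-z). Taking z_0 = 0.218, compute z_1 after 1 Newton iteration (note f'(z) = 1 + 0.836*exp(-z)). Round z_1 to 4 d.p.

z_0 = 0.218000: f = -0.454249, f' = 1.672249 → z_1 = 0.218000 - (-0.454249)/(1.672249) = 0.489640

0.4896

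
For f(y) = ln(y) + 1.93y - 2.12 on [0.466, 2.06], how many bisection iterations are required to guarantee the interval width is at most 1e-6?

Initial width b − a = 2.06 − 0.466 = 1.594000.
After n steps the width is (b−a)/2^n; need (b−a)/2^n ≤ 1e-6.
So n ≥ log₂(1.594000/1e-6) = log₂(1594000.0000) ≈ 20.6042.
Hence n = 21.

21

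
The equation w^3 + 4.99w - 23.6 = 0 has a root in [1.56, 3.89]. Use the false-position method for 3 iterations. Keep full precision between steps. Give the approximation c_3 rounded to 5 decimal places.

2.24578

False-position update: c = (a·f(b) − b·f(a))/(f(b) − f(a)); replace the endpoint whose sign matches f(c).
f(1.560000) = -12.019184, f(3.890000) = 54.674969
step 1: c = 1.979897, f(c) = -5.959127 < 0 → new bracket [1.979897, 3.890000]
step 2: c = 2.167623, f(c) = -2.598800 < 0 → new bracket [2.167623, 3.890000]
step 3: c = 2.245775, f(c) = -1.066995 < 0 → new bracket [2.245775, 3.890000]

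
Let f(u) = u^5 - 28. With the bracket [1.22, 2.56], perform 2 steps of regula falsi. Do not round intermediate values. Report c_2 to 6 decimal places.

1.732460

f(1.220000) = -25.297292, f(2.560000) = 81.951163
step 1: c = 1.536073, f(c) = -19.448158 < 0 → new bracket [1.536073, 2.560000]
step 2: c = 1.732460, f(c) = -12.393117 < 0 → new bracket [1.732460, 2.560000]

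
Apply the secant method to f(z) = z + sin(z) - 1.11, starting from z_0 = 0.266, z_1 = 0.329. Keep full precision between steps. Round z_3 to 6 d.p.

Secant update: z_(k+1) = z_k − f(z_k)·(z_k − z_(k-1))/(f(z_k) − f(z_(k-1))).
f(z_0) = -0.581126, f(z_1) = -0.457903
z_2 = 0.329000 - (-0.457903)·(0.329000 - 0.266000)/(-0.457903 - (-0.581126)) = 0.563112; f(z_2) = -0.013068
z_3 = 0.563112 - (-0.013068)·(0.563112 - 0.329000)/(-0.013068 - (-0.457903)) = 0.569989; f(z_3) = -0.000387

0.569989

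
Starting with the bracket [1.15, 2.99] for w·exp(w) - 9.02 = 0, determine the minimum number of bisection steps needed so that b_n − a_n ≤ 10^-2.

8

Initial width b − a = 2.99 − 1.15 = 1.840000.
After n steps the width is (b−a)/2^n; need (b−a)/2^n ≤ 10^-2.
So n ≥ log₂(1.840000/10^-2) = log₂(184.0000) ≈ 7.5236.
Hence n = 8.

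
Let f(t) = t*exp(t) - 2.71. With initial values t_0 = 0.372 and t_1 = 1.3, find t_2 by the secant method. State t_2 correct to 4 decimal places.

f(t_0) = -2.170365, f(t_1) = 2.060086
t_2 = 1.300000 - (2.060086)·(1.300000 - 0.372000)/(2.060086 - (-2.170365)) = 0.848095; f(t_2) = -0.729531

0.8481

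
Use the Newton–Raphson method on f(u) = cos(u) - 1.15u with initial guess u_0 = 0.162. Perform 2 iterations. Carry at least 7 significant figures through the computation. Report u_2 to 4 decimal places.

0.6793

f'(u) = -sin(u) - 1.15
u_0 = 0.162000: f = 0.800607, f' = -1.311292 → u_1 = 0.162000 - (0.800607)/(-1.311292) = 0.772548
u_1 = 0.772548: f = -0.172295, f' = -1.847962 → u_2 = 0.772548 - (-0.172295)/(-1.847962) = 0.679313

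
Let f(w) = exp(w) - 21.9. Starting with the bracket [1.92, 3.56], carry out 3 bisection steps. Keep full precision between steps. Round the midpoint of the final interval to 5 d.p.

3.04750

f(1.920000) = -15.079042, f(3.560000) = 13.263197 (opposite signs)
step 1: m = 2.740000, f(m) = -6.413015 < 0 → root in [2.740000, 3.560000]
step 2: m = 3.150000, f(m) = 1.436065 > 0 → root in [2.740000, 3.150000]
step 3: m = 2.945000, f(m) = -2.889338 < 0 → root in [2.945000, 3.150000]
Midpoint of [2.945000, 3.150000] = 3.047500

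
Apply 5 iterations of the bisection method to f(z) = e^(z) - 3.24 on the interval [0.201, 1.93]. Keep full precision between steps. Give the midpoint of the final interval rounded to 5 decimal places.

1.20058

f(0.201000) = -2.017375, f(1.930000) = 3.649510 (opposite signs)
step 1: m = 1.065500, f(m) = -0.337710 < 0 → root in [1.065500, 1.930000]
step 2: m = 1.497750, f(m) = 1.231617 > 0 → root in [1.065500, 1.497750]
step 3: m = 1.281625, f(m) = 0.362489 > 0 → root in [1.065500, 1.281625]
step 4: m = 1.173563, f(m) = -0.006509 < 0 → root in [1.173563, 1.281625]
step 5: m = 1.227594, f(m) = 0.173007 > 0 → root in [1.173563, 1.227594]
Midpoint of [1.173563, 1.227594] = 1.200578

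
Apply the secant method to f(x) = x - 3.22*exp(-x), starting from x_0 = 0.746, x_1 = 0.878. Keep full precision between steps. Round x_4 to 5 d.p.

Secant update: x_(k+1) = x_k − f(x_k)·(x_k − x_(k-1))/(f(x_k) − f(x_(k-1))).
f(x_0) = -0.781117, f(x_1) = -0.460275
x_2 = 0.878000 - (-0.460275)·(0.878000 - 0.746000)/(-0.460275 - (-0.781117)) = 1.067365; f(x_2) = -0.040036
x_3 = 1.067365 - (-0.040036)·(1.067365 - 0.878000)/(-0.040036 - (-0.460275)) = 1.085406; f(x_3) = -0.002196
x_4 = 1.085406 - (-0.002196)·(1.085406 - 1.067365)/(-0.002196 - (-0.040036)) = 1.086453; f(x_4) = -0.000011

1.08645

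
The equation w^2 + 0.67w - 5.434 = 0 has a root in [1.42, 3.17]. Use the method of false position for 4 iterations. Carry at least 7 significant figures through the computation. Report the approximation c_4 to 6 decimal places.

f(1.420000) = -2.466200, f(3.170000) = 6.738800
step 1: c = 1.888859, f(c) = -0.600675 < 0 → new bracket [1.888859, 3.170000]
step 2: c = 1.993710, f(c) = -0.123335 < 0 → new bracket [1.993710, 3.170000]
step 3: c = 2.014852, f(c) = -0.024422 < 0 → new bracket [2.014852, 3.170000]
step 4: c = 2.019023, f(c) = -0.004801 < 0 → new bracket [2.019023, 3.170000]

2.019023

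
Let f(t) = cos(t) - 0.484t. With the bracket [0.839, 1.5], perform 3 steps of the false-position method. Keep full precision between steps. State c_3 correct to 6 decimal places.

1.042074

f(0.839000) = 0.262131, f(1.500000) = -0.655263
step 1: c = 1.027871, f(c) = 0.019154 > 0 → new bracket [1.027871, 1.500000]
step 2: c = 1.041279, f(c) = 0.001137 > 0 → new bracket [1.041279, 1.500000]
step 3: c = 1.042074, f(c) = 0.000067 > 0 → new bracket [1.042074, 1.500000]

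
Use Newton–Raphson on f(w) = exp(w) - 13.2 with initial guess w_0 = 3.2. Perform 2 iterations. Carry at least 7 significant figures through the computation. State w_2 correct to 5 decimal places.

f'(w) = exp(w)
w_0 = 3.200000: f = 11.332530, f' = 24.532530 → w_1 = 3.200000 - (11.332530)/(24.532530) = 2.738061
w_1 = 2.738061: f = 2.256986, f' = 15.456986 → w_2 = 2.738061 - (2.256986)/(15.456986) = 2.592044

2.59204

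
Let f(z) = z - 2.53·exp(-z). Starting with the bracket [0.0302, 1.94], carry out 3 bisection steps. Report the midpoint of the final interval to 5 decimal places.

f(0.030200) = -2.424536, f(1.940000) = 1.576429 (opposite signs)
step 1: m = 0.985100, f(m) = 0.040393 > 0 → root in [0.030200, 0.985100]
step 2: m = 0.507650, f(m) = -1.015178 < 0 → root in [0.507650, 0.985100]
step 3: m = 0.746375, f(m) = -0.453052 < 0 → root in [0.746375, 0.985100]
Midpoint of [0.746375, 0.985100] = 0.865738

0.86574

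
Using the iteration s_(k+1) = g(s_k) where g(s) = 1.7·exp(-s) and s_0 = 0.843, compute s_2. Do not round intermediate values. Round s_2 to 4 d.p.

0.8178

s_1 = g(0.843000) = 0.731709
s_2 = g(0.731709) = 0.817846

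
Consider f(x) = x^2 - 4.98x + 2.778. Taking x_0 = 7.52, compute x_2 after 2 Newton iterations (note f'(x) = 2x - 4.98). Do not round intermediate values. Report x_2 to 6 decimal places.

x_0 = 7.520000: f = 21.878800, f' = 10.060000 → x_1 = 7.520000 - (21.878800)/(10.060000) = 5.345169
x_1 = 5.345169: f = 4.729890, f' = 5.710338 → x_2 = 5.345169 - (4.729890)/(5.710338) = 4.516866

4.516866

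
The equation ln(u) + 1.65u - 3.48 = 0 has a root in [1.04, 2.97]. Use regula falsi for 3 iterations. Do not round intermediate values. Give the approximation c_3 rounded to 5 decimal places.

f(1.040000) = -1.724779, f(2.970000) = 2.509062
step 1: c = 1.826242, f(c) = 0.135560 > 0 → new bracket [1.040000, 1.826242]
step 2: c = 1.768950, f(c) = 0.009154 > 0 → new bracket [1.040000, 1.768950]
step 3: c = 1.765102, f(c) = 0.000626 > 0 → new bracket [1.040000, 1.765102]

1.76510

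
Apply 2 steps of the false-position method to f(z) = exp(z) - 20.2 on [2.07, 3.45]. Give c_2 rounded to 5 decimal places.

f(2.070000) = -12.275177, f(3.450000) = 11.300392
step 1: c = 2.788530, f(c) = -3.942902 < 0 → new bracket [2.788530, 3.450000]
step 2: c = 2.959629, f(c) = -0.909193 < 0 → new bracket [2.959629, 3.450000]

2.95963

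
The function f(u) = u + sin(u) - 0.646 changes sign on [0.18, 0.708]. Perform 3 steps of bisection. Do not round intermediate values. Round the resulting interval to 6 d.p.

f(0.180000) = -0.286970, f(0.708000) = 0.712316 (opposite signs)
step 1: m = 0.444000, f(m) = 0.227555 > 0 → root in [0.180000, 0.444000]
step 2: m = 0.312000, f(m) = -0.027037 < 0 → root in [0.312000, 0.444000]
step 3: m = 0.378000, f(m) = 0.101062 > 0 → root in [0.312000, 0.378000]

[0.312000, 0.378000]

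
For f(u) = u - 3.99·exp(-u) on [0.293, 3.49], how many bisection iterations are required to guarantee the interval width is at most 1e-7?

25

Initial width b − a = 3.49 − 0.293 = 3.197000.
After n steps the width is (b−a)/2^n; need (b−a)/2^n ≤ 1e-7.
So n ≥ log₂(3.197000/1e-7) = log₂(31970000.0000) ≈ 24.9302.
Hence n = 25.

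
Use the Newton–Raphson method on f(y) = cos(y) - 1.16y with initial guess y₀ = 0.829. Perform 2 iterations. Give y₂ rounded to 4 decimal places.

f'(y) = -sin(y) - 1.16
y_0 = 0.829000: f = -0.286027, f' = -1.897256 → y_1 = 0.829000 - (-0.286027)/(-1.897256) = 0.678242
y_1 = 0.678242: f = -0.008084, f' = -1.787425 → y_2 = 0.678242 - (-0.008084)/(-1.787425) = 0.673719

0.6737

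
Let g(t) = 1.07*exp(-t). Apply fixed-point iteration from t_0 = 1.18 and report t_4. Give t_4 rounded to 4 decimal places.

t_1 = g(1.180000) = 0.328788
t_2 = g(0.328788) = 0.770181
t_3 = g(0.770181) = 0.495334
t_4 = g(0.495334) = 0.652023

0.6520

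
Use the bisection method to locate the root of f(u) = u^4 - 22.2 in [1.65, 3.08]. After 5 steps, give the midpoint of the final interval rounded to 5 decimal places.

2.16391

f(1.650000) = -14.787994, f(3.080000) = 67.791785 (opposite signs)
step 1: m = 2.365000, f(m) = 9.084166 > 0 → root in [1.650000, 2.365000]
step 2: m = 2.007500, f(m) = -5.958647 < 0 → root in [2.007500, 2.365000]
step 3: m = 2.186250, f(m) = 0.645428 > 0 → root in [2.007500, 2.186250]
step 4: m = 2.096875, f(m) = -2.867404 < 0 → root in [2.096875, 2.186250]
step 5: m = 2.141563, f(m) = -1.165945 < 0 → root in [2.141563, 2.186250]
Midpoint of [2.141563, 2.186250] = 2.163906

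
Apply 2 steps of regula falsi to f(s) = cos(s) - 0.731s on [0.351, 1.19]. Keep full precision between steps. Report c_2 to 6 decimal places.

0.873661

f(0.351000) = 0.682448, f(1.190000) = -0.498230
step 1: c = 0.835954, f(c) = 0.059389 > 0 → new bracket [0.835954, 1.190000]
step 2: c = 0.873661, f(c) = 0.003378 > 0 → new bracket [0.873661, 1.190000]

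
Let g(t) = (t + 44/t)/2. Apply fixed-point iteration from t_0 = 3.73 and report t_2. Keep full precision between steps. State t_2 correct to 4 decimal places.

6.7155

t_1 = g(3.730000) = 7.763123
t_2 = g(7.763123) = 6.715473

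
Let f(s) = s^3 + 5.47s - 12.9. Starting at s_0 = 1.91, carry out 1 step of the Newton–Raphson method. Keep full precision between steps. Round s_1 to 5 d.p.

1.63490

Newton update: s ← s − f(s)/f'(s).
f'(s) = 3s^2 + 5.47
s_0 = 1.910000: f = 4.515571, f' = 16.414300 → s_1 = 1.910000 - (4.515571)/(16.414300) = 1.634900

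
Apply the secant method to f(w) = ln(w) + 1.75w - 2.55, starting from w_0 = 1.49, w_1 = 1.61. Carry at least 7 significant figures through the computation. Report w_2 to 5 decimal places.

1.29953

Secant update: w_(k+1) = w_k − f(w_k)·(w_k − w_(k-1))/(f(w_k) − f(w_(k-1))).
f(w_0) = 0.456276, f(w_1) = 0.743734
w_2 = 1.610000 - (0.743734)·(1.610000 - 1.490000)/(0.743734 - (0.456276)) = 1.299527; f(w_2) = -0.013829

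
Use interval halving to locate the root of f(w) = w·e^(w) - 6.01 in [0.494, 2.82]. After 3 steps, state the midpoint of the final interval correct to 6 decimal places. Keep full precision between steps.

f(0.494000) = -5.200404, f(2.820000) = 41.300719 (opposite signs)
step 1: m = 1.657000, f(m) = 2.678573 > 0 → root in [0.494000, 1.657000]
step 2: m = 1.075500, f(m) = -2.857217 < 0 → root in [1.075500, 1.657000]
step 3: m = 1.366250, f(m) = -0.653452 < 0 → root in [1.366250, 1.657000]
Midpoint of [1.366250, 1.657000] = 1.511625

1.511625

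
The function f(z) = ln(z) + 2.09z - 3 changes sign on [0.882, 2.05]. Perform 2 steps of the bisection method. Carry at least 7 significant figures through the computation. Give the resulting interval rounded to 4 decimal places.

f(0.882000) = -1.282183, f(2.050000) = 2.002340 (opposite signs)
step 1: m = 1.466000, f(m) = 0.446478 > 0 → root in [0.882000, 1.466000]
step 2: m = 1.174000, f(m) = -0.385923 < 0 → root in [1.174000, 1.466000]

[1.1740, 1.4660]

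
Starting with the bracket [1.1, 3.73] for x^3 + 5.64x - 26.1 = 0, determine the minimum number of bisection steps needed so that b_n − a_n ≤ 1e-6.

22

Initial width b − a = 3.73 − 1.1 = 2.630000.
After n steps the width is (b−a)/2^n; need (b−a)/2^n ≤ 1e-6.
So n ≥ log₂(2.630000/1e-6) = log₂(2630000.0000) ≈ 21.3266.
Hence n = 22.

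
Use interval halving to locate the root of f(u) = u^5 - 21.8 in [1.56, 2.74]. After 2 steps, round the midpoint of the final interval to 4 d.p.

1.7075

f(1.560000) = -12.561042, f(2.740000) = 132.637518 (opposite signs)
step 1: m = 2.150000, f(m) = 24.140138 > 0 → root in [1.560000, 2.150000]
step 2: m = 1.855000, f(m) = 0.164411 > 0 → root in [1.560000, 1.855000]
Midpoint of [1.560000, 1.855000] = 1.707500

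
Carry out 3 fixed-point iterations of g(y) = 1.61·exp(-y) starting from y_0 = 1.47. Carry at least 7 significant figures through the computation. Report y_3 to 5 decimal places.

y_1 = g(1.470000) = 0.370180
y_2 = g(0.370180) = 1.111882
y_3 = g(1.111882) = 0.529592

0.52959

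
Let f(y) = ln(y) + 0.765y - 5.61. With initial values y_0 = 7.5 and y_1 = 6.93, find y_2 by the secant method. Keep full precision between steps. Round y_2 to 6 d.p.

f(y_0) = 2.142403, f(y_1) = 1.627310
y_2 = 6.930000 - (1.627310)·(6.930000 - 7.500000)/(1.627310 - (2.142403)) = 5.129226; f(y_2) = -0.051188

5.129226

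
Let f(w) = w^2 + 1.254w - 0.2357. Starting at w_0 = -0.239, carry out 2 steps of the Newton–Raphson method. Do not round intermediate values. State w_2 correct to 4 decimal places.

f'(w) = 2w + 1.254
w_0 = -0.239000: f = -0.478285, f' = 0.776000 → w_1 = -0.239000 - (-0.478285)/(0.776000) = 0.377347
w_1 = 0.377347: f = 0.379883, f' = 2.008693 → w_2 = 0.377347 - (0.379883)/(2.008693) = 0.188227

0.1882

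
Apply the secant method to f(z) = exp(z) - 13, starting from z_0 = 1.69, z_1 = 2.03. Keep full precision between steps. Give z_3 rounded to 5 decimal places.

2.48282

Secant update: z_(k+1) = z_k − f(z_k)·(z_k − z_(k-1))/(f(z_k) − f(z_(k-1))).
f(z_0) = -7.580519, f(z_1) = -5.385914
z_2 = 2.030000 - (-5.385914)·(2.030000 - 1.690000)/(-5.385914 - (-7.580519)) = 2.864414; f(z_2) = 4.538780
z_3 = 2.864414 - (4.538780)·(2.864414 - 2.030000)/(4.538780 - (-5.385914)) = 2.482818; f(z_3) = -1.025033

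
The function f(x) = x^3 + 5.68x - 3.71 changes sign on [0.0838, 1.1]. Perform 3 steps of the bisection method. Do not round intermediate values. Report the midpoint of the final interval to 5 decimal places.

f(0.083800) = -3.233428, f(1.100000) = 3.869000 (opposite signs)
step 1: m = 0.591900, f(m) = -0.140638 < 0 → root in [0.591900, 1.100000]
step 2: m = 0.845950, f(m) = 1.700384 > 0 → root in [0.591900, 0.845950]
step 3: m = 0.718925, f(m) = 0.745073 > 0 → root in [0.591900, 0.718925]
Midpoint of [0.591900, 0.718925] = 0.655413

0.65541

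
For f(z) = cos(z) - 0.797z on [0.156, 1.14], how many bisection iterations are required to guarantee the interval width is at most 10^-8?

27

Initial width b − a = 1.14 − 0.156 = 0.984000.
After n steps the width is (b−a)/2^n; need (b−a)/2^n ≤ 10^-8.
So n ≥ log₂(0.984000/10^-8) = log₂(98400000.0000) ≈ 26.5522.
Hence n = 27.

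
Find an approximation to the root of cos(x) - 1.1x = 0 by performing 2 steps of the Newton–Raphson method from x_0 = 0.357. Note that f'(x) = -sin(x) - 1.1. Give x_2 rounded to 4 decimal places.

x_0 = 0.357000: f = 0.544249, f' = -1.449465 → x_1 = 0.357000 - (0.544249)/(-1.449465) = 0.732483
x_1 = 0.732483: f = -0.062215, f' = -1.768718 → x_2 = 0.732483 - (-0.062215)/(-1.768718) = 0.697308

0.6973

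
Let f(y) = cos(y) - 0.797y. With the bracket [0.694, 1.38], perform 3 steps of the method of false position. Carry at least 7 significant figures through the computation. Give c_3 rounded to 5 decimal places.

0.83860

f(0.694000) = 0.215576, f(1.380000) = -0.910219
step 1: c = 0.825360, f(c) = 0.020480 > 0 → new bracket [0.825360, 1.380000]
step 2: c = 0.837565, f(c) = 0.001734 > 0 → new bracket [0.837565, 1.380000]
step 3: c = 0.838597, f(c) = 0.000145 > 0 → new bracket [0.838597, 1.380000]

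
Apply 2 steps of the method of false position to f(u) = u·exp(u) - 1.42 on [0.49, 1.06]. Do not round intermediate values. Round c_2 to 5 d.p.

f(0.490000) = -0.620165, f(1.060000) = 1.639553
step 1: c = 0.646433, f(c) = -0.186141 < 0 → new bracket [0.646433, 1.060000]
step 2: c = 0.688599, f(c) = -0.049053 < 0 → new bracket [0.688599, 1.060000]

0.68860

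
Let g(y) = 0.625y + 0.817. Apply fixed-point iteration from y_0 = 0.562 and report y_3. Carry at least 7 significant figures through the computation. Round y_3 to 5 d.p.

1.78397

y_1 = g(0.562000) = 1.168250
y_2 = g(1.168250) = 1.547156
y_3 = g(1.547156) = 1.783973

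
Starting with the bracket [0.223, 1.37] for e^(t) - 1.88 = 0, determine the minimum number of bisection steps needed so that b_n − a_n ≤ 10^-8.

27

Initial width b − a = 1.37 − 0.223 = 1.147000.
After n steps the width is (b−a)/2^n; need (b−a)/2^n ≤ 10^-8.
So n ≥ log₂(1.147000/10^-8) = log₂(114700000.0000) ≈ 26.7733.
Hence n = 27.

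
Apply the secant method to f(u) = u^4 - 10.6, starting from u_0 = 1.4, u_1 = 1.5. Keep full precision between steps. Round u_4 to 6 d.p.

f(u_0) = -6.758400, f(u_1) = -5.537500
u_2 = 1.500000 - (-5.537500)·(1.500000 - 1.400000)/(-5.537500 - (-6.758400)) = 1.953559; f(u_2) = 3.964849
u_3 = 1.953559 - (3.964849)·(1.953559 - 1.500000)/(3.964849 - (-5.537500)) = 1.764312; f(u_3) = -0.910502
u_4 = 1.764312 - (-0.910502)·(1.764312 - 1.953559)/(-0.910502 - (3.964849)) = 1.799655; f(u_4) = -0.110451

1.799655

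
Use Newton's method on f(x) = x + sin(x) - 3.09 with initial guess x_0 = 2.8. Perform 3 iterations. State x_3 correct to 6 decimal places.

Newton update: x ← x − f(x)/f'(x).
f'(x) = 1 + cos(x)
x_0 = 2.800000: f = 0.044988, f' = 0.057778 → x_1 = 2.800000 - (0.044988)/(0.057778) = 2.021357
x_1 = 2.021357: f = -0.168440, f' = 0.564529 → x_2 = 2.021357 - (-0.168440)/(0.564529) = 2.319729
x_2 = 2.319729: f = -0.037855, f' = 0.319142 → x_3 = 2.319729 - (-0.037855)/(0.319142) = 2.438344

2.438344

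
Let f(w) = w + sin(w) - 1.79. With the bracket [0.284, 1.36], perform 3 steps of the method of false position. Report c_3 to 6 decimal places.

f(0.284000) = -1.225802, f(1.360000) = 0.547865
step 1: c = 1.027636, f(c) = 0.093716 > 0 → new bracket [0.284000, 1.027636]
step 2: c = 0.974821, f(c) = 0.012423 > 0 → new bracket [0.284000, 0.974821]
step 3: c = 0.967890, f(c) = 0.001582 > 0 → new bracket [0.284000, 0.967890]

0.967890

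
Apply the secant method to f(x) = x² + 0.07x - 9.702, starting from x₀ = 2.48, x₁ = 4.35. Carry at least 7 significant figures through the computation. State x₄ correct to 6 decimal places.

3.080344

Secant update: x_(k+1) = x_k − f(x_k)·(x_k − x_(k-1))/(f(x_k) − f(x_(k-1))).
f(x_0) = -3.378000, f(x_1) = 9.525000
x_2 = 4.350000 - (9.525000)·(4.350000 - 2.480000)/(9.525000 - (-3.378000)) = 2.969565; f(x_2) = -0.675813
x_3 = 2.969565 - (-0.675813)·(2.969565 - 4.350000)/(-0.675813 - (9.525000)) = 3.061020; f(x_3) = -0.117884
x_4 = 3.061020 - (-0.117884)·(3.061020 - 2.969565)/(-0.117884 - (-0.675813)) = 3.080344; f(x_4) = 0.002141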